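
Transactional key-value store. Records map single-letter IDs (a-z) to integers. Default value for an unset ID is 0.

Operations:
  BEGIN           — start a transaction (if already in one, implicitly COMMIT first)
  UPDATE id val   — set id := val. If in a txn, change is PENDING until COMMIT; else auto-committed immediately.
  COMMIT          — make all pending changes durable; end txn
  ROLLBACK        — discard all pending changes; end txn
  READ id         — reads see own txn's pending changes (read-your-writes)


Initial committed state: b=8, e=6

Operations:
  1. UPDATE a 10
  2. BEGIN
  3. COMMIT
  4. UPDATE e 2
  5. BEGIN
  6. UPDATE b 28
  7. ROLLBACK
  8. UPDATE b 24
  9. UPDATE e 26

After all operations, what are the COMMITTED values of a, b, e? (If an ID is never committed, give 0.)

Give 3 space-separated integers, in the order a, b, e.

Initial committed: {b=8, e=6}
Op 1: UPDATE a=10 (auto-commit; committed a=10)
Op 2: BEGIN: in_txn=True, pending={}
Op 3: COMMIT: merged [] into committed; committed now {a=10, b=8, e=6}
Op 4: UPDATE e=2 (auto-commit; committed e=2)
Op 5: BEGIN: in_txn=True, pending={}
Op 6: UPDATE b=28 (pending; pending now {b=28})
Op 7: ROLLBACK: discarded pending ['b']; in_txn=False
Op 8: UPDATE b=24 (auto-commit; committed b=24)
Op 9: UPDATE e=26 (auto-commit; committed e=26)
Final committed: {a=10, b=24, e=26}

Answer: 10 24 26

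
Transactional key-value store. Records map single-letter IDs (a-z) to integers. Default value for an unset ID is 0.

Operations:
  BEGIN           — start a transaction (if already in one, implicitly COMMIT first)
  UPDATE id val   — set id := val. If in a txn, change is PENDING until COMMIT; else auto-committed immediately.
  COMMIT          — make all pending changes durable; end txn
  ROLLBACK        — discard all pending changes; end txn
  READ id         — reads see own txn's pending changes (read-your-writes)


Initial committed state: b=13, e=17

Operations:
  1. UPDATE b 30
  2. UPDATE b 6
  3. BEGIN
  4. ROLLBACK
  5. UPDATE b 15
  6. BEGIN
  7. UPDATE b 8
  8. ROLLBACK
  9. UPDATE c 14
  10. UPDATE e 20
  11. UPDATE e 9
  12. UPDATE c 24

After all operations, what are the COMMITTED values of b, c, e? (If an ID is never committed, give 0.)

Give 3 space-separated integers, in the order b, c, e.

Answer: 15 24 9

Derivation:
Initial committed: {b=13, e=17}
Op 1: UPDATE b=30 (auto-commit; committed b=30)
Op 2: UPDATE b=6 (auto-commit; committed b=6)
Op 3: BEGIN: in_txn=True, pending={}
Op 4: ROLLBACK: discarded pending []; in_txn=False
Op 5: UPDATE b=15 (auto-commit; committed b=15)
Op 6: BEGIN: in_txn=True, pending={}
Op 7: UPDATE b=8 (pending; pending now {b=8})
Op 8: ROLLBACK: discarded pending ['b']; in_txn=False
Op 9: UPDATE c=14 (auto-commit; committed c=14)
Op 10: UPDATE e=20 (auto-commit; committed e=20)
Op 11: UPDATE e=9 (auto-commit; committed e=9)
Op 12: UPDATE c=24 (auto-commit; committed c=24)
Final committed: {b=15, c=24, e=9}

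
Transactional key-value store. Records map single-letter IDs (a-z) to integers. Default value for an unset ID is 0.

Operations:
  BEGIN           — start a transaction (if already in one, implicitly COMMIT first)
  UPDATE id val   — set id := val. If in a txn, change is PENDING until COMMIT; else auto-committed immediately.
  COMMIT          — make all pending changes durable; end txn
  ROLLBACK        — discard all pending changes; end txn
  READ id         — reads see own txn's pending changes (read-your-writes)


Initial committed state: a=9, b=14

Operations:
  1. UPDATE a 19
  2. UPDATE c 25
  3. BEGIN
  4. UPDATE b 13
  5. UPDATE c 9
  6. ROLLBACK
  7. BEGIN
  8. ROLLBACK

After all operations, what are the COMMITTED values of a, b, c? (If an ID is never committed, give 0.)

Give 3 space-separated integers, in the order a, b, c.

Initial committed: {a=9, b=14}
Op 1: UPDATE a=19 (auto-commit; committed a=19)
Op 2: UPDATE c=25 (auto-commit; committed c=25)
Op 3: BEGIN: in_txn=True, pending={}
Op 4: UPDATE b=13 (pending; pending now {b=13})
Op 5: UPDATE c=9 (pending; pending now {b=13, c=9})
Op 6: ROLLBACK: discarded pending ['b', 'c']; in_txn=False
Op 7: BEGIN: in_txn=True, pending={}
Op 8: ROLLBACK: discarded pending []; in_txn=False
Final committed: {a=19, b=14, c=25}

Answer: 19 14 25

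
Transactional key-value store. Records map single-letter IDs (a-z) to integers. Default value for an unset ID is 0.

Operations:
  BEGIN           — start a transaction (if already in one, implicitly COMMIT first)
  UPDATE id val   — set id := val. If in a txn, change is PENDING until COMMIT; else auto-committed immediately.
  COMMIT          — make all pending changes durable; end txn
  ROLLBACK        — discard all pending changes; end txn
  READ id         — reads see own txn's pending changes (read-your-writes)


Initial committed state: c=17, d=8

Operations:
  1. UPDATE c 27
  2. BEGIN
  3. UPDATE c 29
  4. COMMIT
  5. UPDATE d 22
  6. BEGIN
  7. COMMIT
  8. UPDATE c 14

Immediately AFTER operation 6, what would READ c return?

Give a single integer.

Initial committed: {c=17, d=8}
Op 1: UPDATE c=27 (auto-commit; committed c=27)
Op 2: BEGIN: in_txn=True, pending={}
Op 3: UPDATE c=29 (pending; pending now {c=29})
Op 4: COMMIT: merged ['c'] into committed; committed now {c=29, d=8}
Op 5: UPDATE d=22 (auto-commit; committed d=22)
Op 6: BEGIN: in_txn=True, pending={}
After op 6: visible(c) = 29 (pending={}, committed={c=29, d=22})

Answer: 29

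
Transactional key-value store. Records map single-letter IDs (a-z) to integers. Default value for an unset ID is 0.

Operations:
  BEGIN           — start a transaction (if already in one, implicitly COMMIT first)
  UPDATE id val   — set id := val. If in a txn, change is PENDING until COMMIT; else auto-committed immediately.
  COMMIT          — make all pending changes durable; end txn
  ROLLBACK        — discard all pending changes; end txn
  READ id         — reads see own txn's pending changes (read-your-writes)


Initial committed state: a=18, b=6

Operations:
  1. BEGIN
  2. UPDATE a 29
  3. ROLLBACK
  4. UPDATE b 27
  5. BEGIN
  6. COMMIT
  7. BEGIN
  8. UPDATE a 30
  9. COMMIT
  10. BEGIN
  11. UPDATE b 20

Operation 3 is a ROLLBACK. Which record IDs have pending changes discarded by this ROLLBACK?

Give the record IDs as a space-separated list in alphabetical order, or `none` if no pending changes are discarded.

Answer: a

Derivation:
Initial committed: {a=18, b=6}
Op 1: BEGIN: in_txn=True, pending={}
Op 2: UPDATE a=29 (pending; pending now {a=29})
Op 3: ROLLBACK: discarded pending ['a']; in_txn=False
Op 4: UPDATE b=27 (auto-commit; committed b=27)
Op 5: BEGIN: in_txn=True, pending={}
Op 6: COMMIT: merged [] into committed; committed now {a=18, b=27}
Op 7: BEGIN: in_txn=True, pending={}
Op 8: UPDATE a=30 (pending; pending now {a=30})
Op 9: COMMIT: merged ['a'] into committed; committed now {a=30, b=27}
Op 10: BEGIN: in_txn=True, pending={}
Op 11: UPDATE b=20 (pending; pending now {b=20})
ROLLBACK at op 3 discards: ['a']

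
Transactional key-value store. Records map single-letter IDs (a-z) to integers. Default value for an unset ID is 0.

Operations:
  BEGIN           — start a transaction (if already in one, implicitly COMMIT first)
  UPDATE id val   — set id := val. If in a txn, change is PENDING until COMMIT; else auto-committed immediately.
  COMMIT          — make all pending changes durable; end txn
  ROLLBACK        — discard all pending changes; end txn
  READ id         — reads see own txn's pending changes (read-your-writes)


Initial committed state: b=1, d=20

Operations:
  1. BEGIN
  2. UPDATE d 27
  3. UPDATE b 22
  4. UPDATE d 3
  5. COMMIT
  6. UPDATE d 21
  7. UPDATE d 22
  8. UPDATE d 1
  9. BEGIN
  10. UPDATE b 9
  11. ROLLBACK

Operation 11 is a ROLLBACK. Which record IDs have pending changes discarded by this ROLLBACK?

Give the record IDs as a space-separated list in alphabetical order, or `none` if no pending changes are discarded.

Initial committed: {b=1, d=20}
Op 1: BEGIN: in_txn=True, pending={}
Op 2: UPDATE d=27 (pending; pending now {d=27})
Op 3: UPDATE b=22 (pending; pending now {b=22, d=27})
Op 4: UPDATE d=3 (pending; pending now {b=22, d=3})
Op 5: COMMIT: merged ['b', 'd'] into committed; committed now {b=22, d=3}
Op 6: UPDATE d=21 (auto-commit; committed d=21)
Op 7: UPDATE d=22 (auto-commit; committed d=22)
Op 8: UPDATE d=1 (auto-commit; committed d=1)
Op 9: BEGIN: in_txn=True, pending={}
Op 10: UPDATE b=9 (pending; pending now {b=9})
Op 11: ROLLBACK: discarded pending ['b']; in_txn=False
ROLLBACK at op 11 discards: ['b']

Answer: b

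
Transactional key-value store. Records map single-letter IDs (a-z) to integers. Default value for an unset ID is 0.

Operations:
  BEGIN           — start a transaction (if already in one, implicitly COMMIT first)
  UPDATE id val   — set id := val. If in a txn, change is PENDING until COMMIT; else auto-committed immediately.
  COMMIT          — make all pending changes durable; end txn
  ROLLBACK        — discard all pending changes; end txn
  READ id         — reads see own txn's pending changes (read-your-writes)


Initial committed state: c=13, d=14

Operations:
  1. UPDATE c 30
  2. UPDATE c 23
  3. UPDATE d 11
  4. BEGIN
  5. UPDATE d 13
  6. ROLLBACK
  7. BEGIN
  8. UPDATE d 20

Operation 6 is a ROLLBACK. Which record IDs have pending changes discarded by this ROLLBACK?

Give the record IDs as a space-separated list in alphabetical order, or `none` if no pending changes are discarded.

Initial committed: {c=13, d=14}
Op 1: UPDATE c=30 (auto-commit; committed c=30)
Op 2: UPDATE c=23 (auto-commit; committed c=23)
Op 3: UPDATE d=11 (auto-commit; committed d=11)
Op 4: BEGIN: in_txn=True, pending={}
Op 5: UPDATE d=13 (pending; pending now {d=13})
Op 6: ROLLBACK: discarded pending ['d']; in_txn=False
Op 7: BEGIN: in_txn=True, pending={}
Op 8: UPDATE d=20 (pending; pending now {d=20})
ROLLBACK at op 6 discards: ['d']

Answer: d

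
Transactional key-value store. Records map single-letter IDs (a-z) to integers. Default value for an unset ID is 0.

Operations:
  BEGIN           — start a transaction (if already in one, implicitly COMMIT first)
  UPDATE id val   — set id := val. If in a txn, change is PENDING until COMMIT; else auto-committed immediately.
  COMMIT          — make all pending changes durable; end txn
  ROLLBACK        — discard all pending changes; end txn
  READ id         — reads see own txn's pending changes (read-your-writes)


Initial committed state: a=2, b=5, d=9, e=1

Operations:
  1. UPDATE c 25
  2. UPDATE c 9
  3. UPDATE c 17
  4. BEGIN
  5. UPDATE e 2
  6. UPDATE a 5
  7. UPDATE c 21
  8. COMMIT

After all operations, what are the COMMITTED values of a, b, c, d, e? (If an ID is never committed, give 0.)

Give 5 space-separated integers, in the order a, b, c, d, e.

Answer: 5 5 21 9 2

Derivation:
Initial committed: {a=2, b=5, d=9, e=1}
Op 1: UPDATE c=25 (auto-commit; committed c=25)
Op 2: UPDATE c=9 (auto-commit; committed c=9)
Op 3: UPDATE c=17 (auto-commit; committed c=17)
Op 4: BEGIN: in_txn=True, pending={}
Op 5: UPDATE e=2 (pending; pending now {e=2})
Op 6: UPDATE a=5 (pending; pending now {a=5, e=2})
Op 7: UPDATE c=21 (pending; pending now {a=5, c=21, e=2})
Op 8: COMMIT: merged ['a', 'c', 'e'] into committed; committed now {a=5, b=5, c=21, d=9, e=2}
Final committed: {a=5, b=5, c=21, d=9, e=2}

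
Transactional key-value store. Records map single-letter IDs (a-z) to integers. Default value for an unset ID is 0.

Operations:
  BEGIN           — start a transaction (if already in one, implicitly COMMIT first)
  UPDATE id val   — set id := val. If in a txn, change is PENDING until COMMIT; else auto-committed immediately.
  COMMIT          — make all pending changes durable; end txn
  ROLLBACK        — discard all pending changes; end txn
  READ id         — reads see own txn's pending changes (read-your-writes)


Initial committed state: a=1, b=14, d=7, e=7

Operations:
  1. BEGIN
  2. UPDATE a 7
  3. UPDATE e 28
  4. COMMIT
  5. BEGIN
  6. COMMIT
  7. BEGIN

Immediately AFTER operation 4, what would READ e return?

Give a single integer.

Answer: 28

Derivation:
Initial committed: {a=1, b=14, d=7, e=7}
Op 1: BEGIN: in_txn=True, pending={}
Op 2: UPDATE a=7 (pending; pending now {a=7})
Op 3: UPDATE e=28 (pending; pending now {a=7, e=28})
Op 4: COMMIT: merged ['a', 'e'] into committed; committed now {a=7, b=14, d=7, e=28}
After op 4: visible(e) = 28 (pending={}, committed={a=7, b=14, d=7, e=28})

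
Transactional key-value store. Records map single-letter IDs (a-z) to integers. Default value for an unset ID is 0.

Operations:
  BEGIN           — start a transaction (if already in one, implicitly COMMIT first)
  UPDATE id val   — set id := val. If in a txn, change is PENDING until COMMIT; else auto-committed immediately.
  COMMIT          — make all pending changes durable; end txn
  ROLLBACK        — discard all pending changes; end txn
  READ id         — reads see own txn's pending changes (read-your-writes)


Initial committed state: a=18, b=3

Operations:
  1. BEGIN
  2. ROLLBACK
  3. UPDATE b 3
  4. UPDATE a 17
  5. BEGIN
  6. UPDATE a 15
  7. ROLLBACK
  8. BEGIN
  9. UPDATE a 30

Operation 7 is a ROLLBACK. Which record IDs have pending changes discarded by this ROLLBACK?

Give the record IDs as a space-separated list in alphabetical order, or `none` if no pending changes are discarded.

Initial committed: {a=18, b=3}
Op 1: BEGIN: in_txn=True, pending={}
Op 2: ROLLBACK: discarded pending []; in_txn=False
Op 3: UPDATE b=3 (auto-commit; committed b=3)
Op 4: UPDATE a=17 (auto-commit; committed a=17)
Op 5: BEGIN: in_txn=True, pending={}
Op 6: UPDATE a=15 (pending; pending now {a=15})
Op 7: ROLLBACK: discarded pending ['a']; in_txn=False
Op 8: BEGIN: in_txn=True, pending={}
Op 9: UPDATE a=30 (pending; pending now {a=30})
ROLLBACK at op 7 discards: ['a']

Answer: a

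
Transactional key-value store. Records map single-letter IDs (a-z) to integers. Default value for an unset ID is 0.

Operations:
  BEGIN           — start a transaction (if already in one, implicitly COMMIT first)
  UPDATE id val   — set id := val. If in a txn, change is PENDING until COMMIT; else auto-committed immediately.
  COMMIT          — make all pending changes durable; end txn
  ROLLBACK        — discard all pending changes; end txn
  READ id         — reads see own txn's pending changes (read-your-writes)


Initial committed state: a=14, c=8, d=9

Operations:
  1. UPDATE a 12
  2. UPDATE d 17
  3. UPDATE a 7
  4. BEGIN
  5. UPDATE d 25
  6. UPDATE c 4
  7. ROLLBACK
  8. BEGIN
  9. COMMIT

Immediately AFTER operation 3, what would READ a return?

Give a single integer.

Answer: 7

Derivation:
Initial committed: {a=14, c=8, d=9}
Op 1: UPDATE a=12 (auto-commit; committed a=12)
Op 2: UPDATE d=17 (auto-commit; committed d=17)
Op 3: UPDATE a=7 (auto-commit; committed a=7)
After op 3: visible(a) = 7 (pending={}, committed={a=7, c=8, d=17})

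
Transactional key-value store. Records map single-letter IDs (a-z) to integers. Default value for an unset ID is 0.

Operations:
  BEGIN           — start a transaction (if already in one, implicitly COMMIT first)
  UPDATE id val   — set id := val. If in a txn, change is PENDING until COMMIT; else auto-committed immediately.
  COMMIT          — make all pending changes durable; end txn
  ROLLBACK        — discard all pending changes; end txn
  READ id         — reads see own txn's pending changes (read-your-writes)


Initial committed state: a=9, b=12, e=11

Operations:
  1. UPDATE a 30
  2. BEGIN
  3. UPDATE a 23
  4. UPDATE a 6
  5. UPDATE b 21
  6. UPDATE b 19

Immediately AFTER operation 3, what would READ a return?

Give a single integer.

Initial committed: {a=9, b=12, e=11}
Op 1: UPDATE a=30 (auto-commit; committed a=30)
Op 2: BEGIN: in_txn=True, pending={}
Op 3: UPDATE a=23 (pending; pending now {a=23})
After op 3: visible(a) = 23 (pending={a=23}, committed={a=30, b=12, e=11})

Answer: 23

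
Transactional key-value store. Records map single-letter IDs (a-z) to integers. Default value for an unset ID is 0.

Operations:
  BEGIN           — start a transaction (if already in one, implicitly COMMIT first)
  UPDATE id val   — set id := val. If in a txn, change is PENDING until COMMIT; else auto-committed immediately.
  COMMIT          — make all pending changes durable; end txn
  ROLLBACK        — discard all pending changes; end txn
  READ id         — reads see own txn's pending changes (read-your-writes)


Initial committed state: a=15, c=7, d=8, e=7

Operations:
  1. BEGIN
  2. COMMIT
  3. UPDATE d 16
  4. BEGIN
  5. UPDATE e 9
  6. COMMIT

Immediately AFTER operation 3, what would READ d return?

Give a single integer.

Answer: 16

Derivation:
Initial committed: {a=15, c=7, d=8, e=7}
Op 1: BEGIN: in_txn=True, pending={}
Op 2: COMMIT: merged [] into committed; committed now {a=15, c=7, d=8, e=7}
Op 3: UPDATE d=16 (auto-commit; committed d=16)
After op 3: visible(d) = 16 (pending={}, committed={a=15, c=7, d=16, e=7})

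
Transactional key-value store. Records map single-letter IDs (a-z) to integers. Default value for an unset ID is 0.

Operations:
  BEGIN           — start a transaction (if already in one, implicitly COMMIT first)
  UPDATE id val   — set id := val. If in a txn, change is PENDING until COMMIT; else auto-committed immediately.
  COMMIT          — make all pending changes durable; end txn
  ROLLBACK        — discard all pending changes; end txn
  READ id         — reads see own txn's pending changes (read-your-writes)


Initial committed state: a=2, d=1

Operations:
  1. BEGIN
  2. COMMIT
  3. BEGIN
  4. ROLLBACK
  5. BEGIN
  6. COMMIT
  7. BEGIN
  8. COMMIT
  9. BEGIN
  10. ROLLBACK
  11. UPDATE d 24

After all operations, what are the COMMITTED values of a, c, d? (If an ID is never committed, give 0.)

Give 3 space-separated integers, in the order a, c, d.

Answer: 2 0 24

Derivation:
Initial committed: {a=2, d=1}
Op 1: BEGIN: in_txn=True, pending={}
Op 2: COMMIT: merged [] into committed; committed now {a=2, d=1}
Op 3: BEGIN: in_txn=True, pending={}
Op 4: ROLLBACK: discarded pending []; in_txn=False
Op 5: BEGIN: in_txn=True, pending={}
Op 6: COMMIT: merged [] into committed; committed now {a=2, d=1}
Op 7: BEGIN: in_txn=True, pending={}
Op 8: COMMIT: merged [] into committed; committed now {a=2, d=1}
Op 9: BEGIN: in_txn=True, pending={}
Op 10: ROLLBACK: discarded pending []; in_txn=False
Op 11: UPDATE d=24 (auto-commit; committed d=24)
Final committed: {a=2, d=24}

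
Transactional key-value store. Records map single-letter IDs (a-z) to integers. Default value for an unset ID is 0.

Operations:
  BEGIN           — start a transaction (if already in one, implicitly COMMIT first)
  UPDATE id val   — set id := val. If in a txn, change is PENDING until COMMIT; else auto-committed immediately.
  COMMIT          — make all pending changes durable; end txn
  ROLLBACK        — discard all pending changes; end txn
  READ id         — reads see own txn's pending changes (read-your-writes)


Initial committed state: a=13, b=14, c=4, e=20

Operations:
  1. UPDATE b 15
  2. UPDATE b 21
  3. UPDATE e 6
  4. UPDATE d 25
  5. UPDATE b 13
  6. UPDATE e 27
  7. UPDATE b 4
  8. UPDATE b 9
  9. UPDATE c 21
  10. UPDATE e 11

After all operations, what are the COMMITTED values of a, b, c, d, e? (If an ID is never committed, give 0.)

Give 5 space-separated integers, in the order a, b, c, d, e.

Answer: 13 9 21 25 11

Derivation:
Initial committed: {a=13, b=14, c=4, e=20}
Op 1: UPDATE b=15 (auto-commit; committed b=15)
Op 2: UPDATE b=21 (auto-commit; committed b=21)
Op 3: UPDATE e=6 (auto-commit; committed e=6)
Op 4: UPDATE d=25 (auto-commit; committed d=25)
Op 5: UPDATE b=13 (auto-commit; committed b=13)
Op 6: UPDATE e=27 (auto-commit; committed e=27)
Op 7: UPDATE b=4 (auto-commit; committed b=4)
Op 8: UPDATE b=9 (auto-commit; committed b=9)
Op 9: UPDATE c=21 (auto-commit; committed c=21)
Op 10: UPDATE e=11 (auto-commit; committed e=11)
Final committed: {a=13, b=9, c=21, d=25, e=11}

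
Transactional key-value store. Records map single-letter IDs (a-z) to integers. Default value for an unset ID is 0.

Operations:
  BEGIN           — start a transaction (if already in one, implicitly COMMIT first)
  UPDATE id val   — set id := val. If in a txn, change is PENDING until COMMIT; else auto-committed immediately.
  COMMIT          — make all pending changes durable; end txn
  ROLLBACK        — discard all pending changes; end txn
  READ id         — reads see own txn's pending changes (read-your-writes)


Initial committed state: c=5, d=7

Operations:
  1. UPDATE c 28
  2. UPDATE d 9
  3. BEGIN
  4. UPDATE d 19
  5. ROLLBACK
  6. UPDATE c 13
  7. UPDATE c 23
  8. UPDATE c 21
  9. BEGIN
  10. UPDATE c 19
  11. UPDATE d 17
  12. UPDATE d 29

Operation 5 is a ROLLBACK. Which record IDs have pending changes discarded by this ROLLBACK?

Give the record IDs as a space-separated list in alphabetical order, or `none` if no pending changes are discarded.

Initial committed: {c=5, d=7}
Op 1: UPDATE c=28 (auto-commit; committed c=28)
Op 2: UPDATE d=9 (auto-commit; committed d=9)
Op 3: BEGIN: in_txn=True, pending={}
Op 4: UPDATE d=19 (pending; pending now {d=19})
Op 5: ROLLBACK: discarded pending ['d']; in_txn=False
Op 6: UPDATE c=13 (auto-commit; committed c=13)
Op 7: UPDATE c=23 (auto-commit; committed c=23)
Op 8: UPDATE c=21 (auto-commit; committed c=21)
Op 9: BEGIN: in_txn=True, pending={}
Op 10: UPDATE c=19 (pending; pending now {c=19})
Op 11: UPDATE d=17 (pending; pending now {c=19, d=17})
Op 12: UPDATE d=29 (pending; pending now {c=19, d=29})
ROLLBACK at op 5 discards: ['d']

Answer: d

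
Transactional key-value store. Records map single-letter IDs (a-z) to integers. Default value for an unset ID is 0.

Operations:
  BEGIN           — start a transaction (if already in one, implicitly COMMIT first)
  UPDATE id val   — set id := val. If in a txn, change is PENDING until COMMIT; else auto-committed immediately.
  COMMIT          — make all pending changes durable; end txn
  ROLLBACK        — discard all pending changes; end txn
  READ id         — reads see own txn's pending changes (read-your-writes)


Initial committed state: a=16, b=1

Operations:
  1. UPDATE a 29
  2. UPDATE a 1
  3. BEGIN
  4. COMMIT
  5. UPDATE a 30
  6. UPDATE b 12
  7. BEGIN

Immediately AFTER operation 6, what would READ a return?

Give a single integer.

Answer: 30

Derivation:
Initial committed: {a=16, b=1}
Op 1: UPDATE a=29 (auto-commit; committed a=29)
Op 2: UPDATE a=1 (auto-commit; committed a=1)
Op 3: BEGIN: in_txn=True, pending={}
Op 4: COMMIT: merged [] into committed; committed now {a=1, b=1}
Op 5: UPDATE a=30 (auto-commit; committed a=30)
Op 6: UPDATE b=12 (auto-commit; committed b=12)
After op 6: visible(a) = 30 (pending={}, committed={a=30, b=12})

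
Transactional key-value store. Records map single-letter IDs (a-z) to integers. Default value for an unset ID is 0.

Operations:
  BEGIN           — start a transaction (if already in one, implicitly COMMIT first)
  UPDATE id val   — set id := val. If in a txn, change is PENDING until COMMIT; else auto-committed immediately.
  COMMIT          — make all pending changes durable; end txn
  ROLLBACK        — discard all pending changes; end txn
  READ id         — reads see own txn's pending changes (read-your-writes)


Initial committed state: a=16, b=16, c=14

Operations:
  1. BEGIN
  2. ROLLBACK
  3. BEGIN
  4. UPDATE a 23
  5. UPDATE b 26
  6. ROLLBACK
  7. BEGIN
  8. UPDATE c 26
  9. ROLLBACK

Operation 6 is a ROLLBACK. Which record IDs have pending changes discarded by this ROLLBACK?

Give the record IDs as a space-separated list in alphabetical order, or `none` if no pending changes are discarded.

Answer: a b

Derivation:
Initial committed: {a=16, b=16, c=14}
Op 1: BEGIN: in_txn=True, pending={}
Op 2: ROLLBACK: discarded pending []; in_txn=False
Op 3: BEGIN: in_txn=True, pending={}
Op 4: UPDATE a=23 (pending; pending now {a=23})
Op 5: UPDATE b=26 (pending; pending now {a=23, b=26})
Op 6: ROLLBACK: discarded pending ['a', 'b']; in_txn=False
Op 7: BEGIN: in_txn=True, pending={}
Op 8: UPDATE c=26 (pending; pending now {c=26})
Op 9: ROLLBACK: discarded pending ['c']; in_txn=False
ROLLBACK at op 6 discards: ['a', 'b']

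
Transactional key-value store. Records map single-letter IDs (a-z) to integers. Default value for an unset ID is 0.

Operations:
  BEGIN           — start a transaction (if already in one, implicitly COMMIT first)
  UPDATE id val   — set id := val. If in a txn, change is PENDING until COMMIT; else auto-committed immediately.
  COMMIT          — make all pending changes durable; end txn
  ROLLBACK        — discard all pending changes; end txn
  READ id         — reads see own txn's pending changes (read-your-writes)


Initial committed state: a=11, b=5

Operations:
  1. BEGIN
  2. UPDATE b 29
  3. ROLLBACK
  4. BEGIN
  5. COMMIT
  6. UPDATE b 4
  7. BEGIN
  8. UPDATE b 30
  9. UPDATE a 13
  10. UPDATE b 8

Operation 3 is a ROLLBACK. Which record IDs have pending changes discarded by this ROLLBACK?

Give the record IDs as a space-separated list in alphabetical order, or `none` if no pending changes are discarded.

Answer: b

Derivation:
Initial committed: {a=11, b=5}
Op 1: BEGIN: in_txn=True, pending={}
Op 2: UPDATE b=29 (pending; pending now {b=29})
Op 3: ROLLBACK: discarded pending ['b']; in_txn=False
Op 4: BEGIN: in_txn=True, pending={}
Op 5: COMMIT: merged [] into committed; committed now {a=11, b=5}
Op 6: UPDATE b=4 (auto-commit; committed b=4)
Op 7: BEGIN: in_txn=True, pending={}
Op 8: UPDATE b=30 (pending; pending now {b=30})
Op 9: UPDATE a=13 (pending; pending now {a=13, b=30})
Op 10: UPDATE b=8 (pending; pending now {a=13, b=8})
ROLLBACK at op 3 discards: ['b']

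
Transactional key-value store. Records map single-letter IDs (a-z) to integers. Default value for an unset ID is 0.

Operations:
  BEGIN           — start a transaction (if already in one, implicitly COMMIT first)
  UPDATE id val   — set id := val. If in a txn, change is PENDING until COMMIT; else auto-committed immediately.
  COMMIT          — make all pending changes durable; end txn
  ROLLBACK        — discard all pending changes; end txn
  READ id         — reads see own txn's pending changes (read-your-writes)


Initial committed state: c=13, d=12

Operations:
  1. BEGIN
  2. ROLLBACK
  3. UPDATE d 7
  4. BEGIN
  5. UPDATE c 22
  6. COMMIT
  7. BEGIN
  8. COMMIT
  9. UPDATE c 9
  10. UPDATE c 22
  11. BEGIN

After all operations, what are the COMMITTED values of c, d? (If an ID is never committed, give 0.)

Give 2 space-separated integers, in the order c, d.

Initial committed: {c=13, d=12}
Op 1: BEGIN: in_txn=True, pending={}
Op 2: ROLLBACK: discarded pending []; in_txn=False
Op 3: UPDATE d=7 (auto-commit; committed d=7)
Op 4: BEGIN: in_txn=True, pending={}
Op 5: UPDATE c=22 (pending; pending now {c=22})
Op 6: COMMIT: merged ['c'] into committed; committed now {c=22, d=7}
Op 7: BEGIN: in_txn=True, pending={}
Op 8: COMMIT: merged [] into committed; committed now {c=22, d=7}
Op 9: UPDATE c=9 (auto-commit; committed c=9)
Op 10: UPDATE c=22 (auto-commit; committed c=22)
Op 11: BEGIN: in_txn=True, pending={}
Final committed: {c=22, d=7}

Answer: 22 7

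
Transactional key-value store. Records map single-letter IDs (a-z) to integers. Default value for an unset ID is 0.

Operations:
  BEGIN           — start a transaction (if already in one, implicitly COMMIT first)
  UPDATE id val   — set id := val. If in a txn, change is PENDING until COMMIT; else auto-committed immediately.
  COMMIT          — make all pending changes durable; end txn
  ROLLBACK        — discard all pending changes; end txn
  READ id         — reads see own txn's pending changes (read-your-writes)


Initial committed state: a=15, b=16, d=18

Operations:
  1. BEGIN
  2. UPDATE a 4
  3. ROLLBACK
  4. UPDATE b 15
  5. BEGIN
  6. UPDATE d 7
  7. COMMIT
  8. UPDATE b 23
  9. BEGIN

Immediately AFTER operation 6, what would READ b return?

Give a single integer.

Initial committed: {a=15, b=16, d=18}
Op 1: BEGIN: in_txn=True, pending={}
Op 2: UPDATE a=4 (pending; pending now {a=4})
Op 3: ROLLBACK: discarded pending ['a']; in_txn=False
Op 4: UPDATE b=15 (auto-commit; committed b=15)
Op 5: BEGIN: in_txn=True, pending={}
Op 6: UPDATE d=7 (pending; pending now {d=7})
After op 6: visible(b) = 15 (pending={d=7}, committed={a=15, b=15, d=18})

Answer: 15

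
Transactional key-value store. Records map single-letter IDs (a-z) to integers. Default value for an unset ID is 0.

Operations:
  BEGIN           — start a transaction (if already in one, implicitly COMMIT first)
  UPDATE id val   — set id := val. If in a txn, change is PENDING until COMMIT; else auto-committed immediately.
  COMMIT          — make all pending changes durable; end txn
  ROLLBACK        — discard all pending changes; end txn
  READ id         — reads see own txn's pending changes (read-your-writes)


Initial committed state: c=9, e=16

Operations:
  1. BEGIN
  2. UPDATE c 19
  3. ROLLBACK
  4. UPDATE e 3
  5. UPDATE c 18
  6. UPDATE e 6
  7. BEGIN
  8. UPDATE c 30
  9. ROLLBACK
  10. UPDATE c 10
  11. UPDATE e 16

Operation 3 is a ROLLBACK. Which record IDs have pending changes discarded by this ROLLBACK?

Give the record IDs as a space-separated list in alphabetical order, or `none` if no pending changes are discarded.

Initial committed: {c=9, e=16}
Op 1: BEGIN: in_txn=True, pending={}
Op 2: UPDATE c=19 (pending; pending now {c=19})
Op 3: ROLLBACK: discarded pending ['c']; in_txn=False
Op 4: UPDATE e=3 (auto-commit; committed e=3)
Op 5: UPDATE c=18 (auto-commit; committed c=18)
Op 6: UPDATE e=6 (auto-commit; committed e=6)
Op 7: BEGIN: in_txn=True, pending={}
Op 8: UPDATE c=30 (pending; pending now {c=30})
Op 9: ROLLBACK: discarded pending ['c']; in_txn=False
Op 10: UPDATE c=10 (auto-commit; committed c=10)
Op 11: UPDATE e=16 (auto-commit; committed e=16)
ROLLBACK at op 3 discards: ['c']

Answer: c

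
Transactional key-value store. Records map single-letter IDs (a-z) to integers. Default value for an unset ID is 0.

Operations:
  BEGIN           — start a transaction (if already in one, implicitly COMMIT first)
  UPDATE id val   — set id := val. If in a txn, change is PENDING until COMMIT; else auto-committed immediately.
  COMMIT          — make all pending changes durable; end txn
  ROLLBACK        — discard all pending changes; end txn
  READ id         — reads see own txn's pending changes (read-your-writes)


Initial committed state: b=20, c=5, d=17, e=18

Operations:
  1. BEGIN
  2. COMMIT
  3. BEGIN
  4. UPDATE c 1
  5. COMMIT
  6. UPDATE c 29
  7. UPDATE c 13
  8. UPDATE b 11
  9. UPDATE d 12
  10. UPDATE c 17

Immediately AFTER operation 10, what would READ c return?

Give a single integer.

Initial committed: {b=20, c=5, d=17, e=18}
Op 1: BEGIN: in_txn=True, pending={}
Op 2: COMMIT: merged [] into committed; committed now {b=20, c=5, d=17, e=18}
Op 3: BEGIN: in_txn=True, pending={}
Op 4: UPDATE c=1 (pending; pending now {c=1})
Op 5: COMMIT: merged ['c'] into committed; committed now {b=20, c=1, d=17, e=18}
Op 6: UPDATE c=29 (auto-commit; committed c=29)
Op 7: UPDATE c=13 (auto-commit; committed c=13)
Op 8: UPDATE b=11 (auto-commit; committed b=11)
Op 9: UPDATE d=12 (auto-commit; committed d=12)
Op 10: UPDATE c=17 (auto-commit; committed c=17)
After op 10: visible(c) = 17 (pending={}, committed={b=11, c=17, d=12, e=18})

Answer: 17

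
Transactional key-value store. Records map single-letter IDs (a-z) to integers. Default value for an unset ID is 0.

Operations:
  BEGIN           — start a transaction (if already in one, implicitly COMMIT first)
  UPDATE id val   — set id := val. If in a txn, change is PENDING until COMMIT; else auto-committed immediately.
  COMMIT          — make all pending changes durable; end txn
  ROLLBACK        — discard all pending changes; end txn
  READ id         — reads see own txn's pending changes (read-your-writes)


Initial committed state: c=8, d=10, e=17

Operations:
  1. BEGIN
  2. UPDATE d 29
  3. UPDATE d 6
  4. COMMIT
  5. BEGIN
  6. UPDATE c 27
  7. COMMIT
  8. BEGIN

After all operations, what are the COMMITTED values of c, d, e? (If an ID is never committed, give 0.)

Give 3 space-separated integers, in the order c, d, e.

Answer: 27 6 17

Derivation:
Initial committed: {c=8, d=10, e=17}
Op 1: BEGIN: in_txn=True, pending={}
Op 2: UPDATE d=29 (pending; pending now {d=29})
Op 3: UPDATE d=6 (pending; pending now {d=6})
Op 4: COMMIT: merged ['d'] into committed; committed now {c=8, d=6, e=17}
Op 5: BEGIN: in_txn=True, pending={}
Op 6: UPDATE c=27 (pending; pending now {c=27})
Op 7: COMMIT: merged ['c'] into committed; committed now {c=27, d=6, e=17}
Op 8: BEGIN: in_txn=True, pending={}
Final committed: {c=27, d=6, e=17}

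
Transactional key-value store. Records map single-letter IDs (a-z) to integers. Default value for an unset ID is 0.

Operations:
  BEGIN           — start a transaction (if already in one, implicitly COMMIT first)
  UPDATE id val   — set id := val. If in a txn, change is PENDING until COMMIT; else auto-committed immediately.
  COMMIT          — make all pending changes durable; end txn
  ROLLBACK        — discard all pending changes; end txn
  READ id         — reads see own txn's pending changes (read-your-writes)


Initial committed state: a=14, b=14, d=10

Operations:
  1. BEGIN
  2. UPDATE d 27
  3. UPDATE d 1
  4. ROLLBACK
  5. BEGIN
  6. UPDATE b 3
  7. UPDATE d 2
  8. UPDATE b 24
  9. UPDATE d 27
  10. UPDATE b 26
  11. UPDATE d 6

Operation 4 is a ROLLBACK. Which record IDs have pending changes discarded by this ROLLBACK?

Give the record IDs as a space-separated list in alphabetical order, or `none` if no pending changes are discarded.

Answer: d

Derivation:
Initial committed: {a=14, b=14, d=10}
Op 1: BEGIN: in_txn=True, pending={}
Op 2: UPDATE d=27 (pending; pending now {d=27})
Op 3: UPDATE d=1 (pending; pending now {d=1})
Op 4: ROLLBACK: discarded pending ['d']; in_txn=False
Op 5: BEGIN: in_txn=True, pending={}
Op 6: UPDATE b=3 (pending; pending now {b=3})
Op 7: UPDATE d=2 (pending; pending now {b=3, d=2})
Op 8: UPDATE b=24 (pending; pending now {b=24, d=2})
Op 9: UPDATE d=27 (pending; pending now {b=24, d=27})
Op 10: UPDATE b=26 (pending; pending now {b=26, d=27})
Op 11: UPDATE d=6 (pending; pending now {b=26, d=6})
ROLLBACK at op 4 discards: ['d']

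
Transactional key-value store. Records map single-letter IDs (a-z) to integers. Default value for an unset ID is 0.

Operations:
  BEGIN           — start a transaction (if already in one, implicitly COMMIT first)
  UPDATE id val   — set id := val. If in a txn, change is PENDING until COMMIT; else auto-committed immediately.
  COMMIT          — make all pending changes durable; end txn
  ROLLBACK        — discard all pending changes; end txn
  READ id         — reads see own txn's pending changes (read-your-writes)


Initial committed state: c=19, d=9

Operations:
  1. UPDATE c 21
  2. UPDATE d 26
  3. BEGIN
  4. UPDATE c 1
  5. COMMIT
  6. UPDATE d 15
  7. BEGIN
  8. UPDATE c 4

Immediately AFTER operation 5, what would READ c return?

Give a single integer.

Initial committed: {c=19, d=9}
Op 1: UPDATE c=21 (auto-commit; committed c=21)
Op 2: UPDATE d=26 (auto-commit; committed d=26)
Op 3: BEGIN: in_txn=True, pending={}
Op 4: UPDATE c=1 (pending; pending now {c=1})
Op 5: COMMIT: merged ['c'] into committed; committed now {c=1, d=26}
After op 5: visible(c) = 1 (pending={}, committed={c=1, d=26})

Answer: 1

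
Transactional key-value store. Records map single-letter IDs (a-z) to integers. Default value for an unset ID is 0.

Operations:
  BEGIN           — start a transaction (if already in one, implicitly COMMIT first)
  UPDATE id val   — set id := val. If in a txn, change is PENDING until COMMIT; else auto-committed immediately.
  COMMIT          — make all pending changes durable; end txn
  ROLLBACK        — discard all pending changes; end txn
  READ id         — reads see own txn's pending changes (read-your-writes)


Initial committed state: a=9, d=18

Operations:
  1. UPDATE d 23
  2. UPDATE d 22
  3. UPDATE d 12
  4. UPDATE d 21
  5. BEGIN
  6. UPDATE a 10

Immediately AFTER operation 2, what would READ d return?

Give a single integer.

Answer: 22

Derivation:
Initial committed: {a=9, d=18}
Op 1: UPDATE d=23 (auto-commit; committed d=23)
Op 2: UPDATE d=22 (auto-commit; committed d=22)
After op 2: visible(d) = 22 (pending={}, committed={a=9, d=22})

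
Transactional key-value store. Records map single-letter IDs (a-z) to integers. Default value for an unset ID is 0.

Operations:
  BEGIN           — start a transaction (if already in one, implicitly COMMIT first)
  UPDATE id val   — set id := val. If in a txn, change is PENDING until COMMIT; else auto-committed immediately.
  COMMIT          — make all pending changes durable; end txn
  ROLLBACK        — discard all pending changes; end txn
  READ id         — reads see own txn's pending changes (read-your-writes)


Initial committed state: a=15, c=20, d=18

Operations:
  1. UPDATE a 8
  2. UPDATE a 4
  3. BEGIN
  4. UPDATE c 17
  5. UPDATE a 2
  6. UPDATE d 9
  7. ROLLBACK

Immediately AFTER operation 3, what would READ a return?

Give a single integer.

Initial committed: {a=15, c=20, d=18}
Op 1: UPDATE a=8 (auto-commit; committed a=8)
Op 2: UPDATE a=4 (auto-commit; committed a=4)
Op 3: BEGIN: in_txn=True, pending={}
After op 3: visible(a) = 4 (pending={}, committed={a=4, c=20, d=18})

Answer: 4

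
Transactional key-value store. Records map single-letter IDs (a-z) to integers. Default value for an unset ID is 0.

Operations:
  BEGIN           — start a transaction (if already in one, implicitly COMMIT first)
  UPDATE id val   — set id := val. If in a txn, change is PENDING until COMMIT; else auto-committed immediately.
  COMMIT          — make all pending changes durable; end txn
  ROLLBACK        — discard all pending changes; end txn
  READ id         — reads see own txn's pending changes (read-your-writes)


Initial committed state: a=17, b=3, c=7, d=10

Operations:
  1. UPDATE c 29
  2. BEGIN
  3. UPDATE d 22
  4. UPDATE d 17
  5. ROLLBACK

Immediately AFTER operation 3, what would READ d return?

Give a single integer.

Answer: 22

Derivation:
Initial committed: {a=17, b=3, c=7, d=10}
Op 1: UPDATE c=29 (auto-commit; committed c=29)
Op 2: BEGIN: in_txn=True, pending={}
Op 3: UPDATE d=22 (pending; pending now {d=22})
After op 3: visible(d) = 22 (pending={d=22}, committed={a=17, b=3, c=29, d=10})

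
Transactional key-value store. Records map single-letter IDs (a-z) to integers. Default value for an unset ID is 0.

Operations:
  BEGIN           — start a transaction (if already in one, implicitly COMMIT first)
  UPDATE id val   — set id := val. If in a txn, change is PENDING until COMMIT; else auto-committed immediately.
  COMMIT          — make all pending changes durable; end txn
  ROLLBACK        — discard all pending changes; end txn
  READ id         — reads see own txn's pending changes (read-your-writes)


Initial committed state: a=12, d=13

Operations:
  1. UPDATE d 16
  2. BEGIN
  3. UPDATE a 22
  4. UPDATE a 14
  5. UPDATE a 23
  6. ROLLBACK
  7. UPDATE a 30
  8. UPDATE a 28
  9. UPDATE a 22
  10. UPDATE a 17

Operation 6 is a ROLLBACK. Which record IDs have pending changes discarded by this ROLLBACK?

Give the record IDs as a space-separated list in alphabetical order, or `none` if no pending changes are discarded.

Initial committed: {a=12, d=13}
Op 1: UPDATE d=16 (auto-commit; committed d=16)
Op 2: BEGIN: in_txn=True, pending={}
Op 3: UPDATE a=22 (pending; pending now {a=22})
Op 4: UPDATE a=14 (pending; pending now {a=14})
Op 5: UPDATE a=23 (pending; pending now {a=23})
Op 6: ROLLBACK: discarded pending ['a']; in_txn=False
Op 7: UPDATE a=30 (auto-commit; committed a=30)
Op 8: UPDATE a=28 (auto-commit; committed a=28)
Op 9: UPDATE a=22 (auto-commit; committed a=22)
Op 10: UPDATE a=17 (auto-commit; committed a=17)
ROLLBACK at op 6 discards: ['a']

Answer: a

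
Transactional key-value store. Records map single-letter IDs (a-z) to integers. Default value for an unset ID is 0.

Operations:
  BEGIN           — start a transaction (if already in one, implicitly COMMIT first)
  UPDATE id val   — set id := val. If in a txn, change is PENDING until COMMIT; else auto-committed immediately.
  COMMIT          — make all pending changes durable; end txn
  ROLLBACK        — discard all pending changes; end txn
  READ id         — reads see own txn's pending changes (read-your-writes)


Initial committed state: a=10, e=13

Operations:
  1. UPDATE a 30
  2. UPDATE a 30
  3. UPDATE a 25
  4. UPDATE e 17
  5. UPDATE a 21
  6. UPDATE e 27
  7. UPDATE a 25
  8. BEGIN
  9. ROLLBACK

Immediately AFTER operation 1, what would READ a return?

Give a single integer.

Initial committed: {a=10, e=13}
Op 1: UPDATE a=30 (auto-commit; committed a=30)
After op 1: visible(a) = 30 (pending={}, committed={a=30, e=13})

Answer: 30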